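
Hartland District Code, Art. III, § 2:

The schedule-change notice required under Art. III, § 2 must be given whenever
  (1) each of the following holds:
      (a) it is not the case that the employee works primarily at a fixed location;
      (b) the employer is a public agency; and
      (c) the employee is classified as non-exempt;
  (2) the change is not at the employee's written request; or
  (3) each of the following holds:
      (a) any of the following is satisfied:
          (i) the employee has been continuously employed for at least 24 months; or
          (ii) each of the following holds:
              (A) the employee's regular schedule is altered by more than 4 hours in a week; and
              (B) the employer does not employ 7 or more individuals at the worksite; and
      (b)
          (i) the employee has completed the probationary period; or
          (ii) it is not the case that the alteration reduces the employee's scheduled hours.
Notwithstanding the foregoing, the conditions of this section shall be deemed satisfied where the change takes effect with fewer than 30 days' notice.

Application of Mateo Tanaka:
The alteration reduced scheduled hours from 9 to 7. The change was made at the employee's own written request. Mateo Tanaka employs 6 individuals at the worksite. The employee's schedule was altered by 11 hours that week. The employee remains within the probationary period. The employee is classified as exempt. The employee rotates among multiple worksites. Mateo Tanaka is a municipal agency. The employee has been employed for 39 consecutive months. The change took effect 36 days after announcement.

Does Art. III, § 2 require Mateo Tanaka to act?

(a) not (fixed location) — satisfied.
(b) public agency — met.
(c) non-exempt — not satisfied.
(1) = T AND T AND F = false.
(2) not employee-requested — fails.
(i) tenure ≥ 24 mo. — holds.
(A) schedule shift > 4h — met.
(B) not (≥ 7 at site) — met.
(ii) = T AND T = true.
(a): T OR T → true.
(i) past probation — not met.
(ii) not (hours reduced) — not met.
(b) = F OR F = false.
(3) = T AND F = false.
Overall: F OR F OR F → false.
Exception (< 30 days' notice) — not satisfied.
Result: main false OR exception false → false.

No — not required.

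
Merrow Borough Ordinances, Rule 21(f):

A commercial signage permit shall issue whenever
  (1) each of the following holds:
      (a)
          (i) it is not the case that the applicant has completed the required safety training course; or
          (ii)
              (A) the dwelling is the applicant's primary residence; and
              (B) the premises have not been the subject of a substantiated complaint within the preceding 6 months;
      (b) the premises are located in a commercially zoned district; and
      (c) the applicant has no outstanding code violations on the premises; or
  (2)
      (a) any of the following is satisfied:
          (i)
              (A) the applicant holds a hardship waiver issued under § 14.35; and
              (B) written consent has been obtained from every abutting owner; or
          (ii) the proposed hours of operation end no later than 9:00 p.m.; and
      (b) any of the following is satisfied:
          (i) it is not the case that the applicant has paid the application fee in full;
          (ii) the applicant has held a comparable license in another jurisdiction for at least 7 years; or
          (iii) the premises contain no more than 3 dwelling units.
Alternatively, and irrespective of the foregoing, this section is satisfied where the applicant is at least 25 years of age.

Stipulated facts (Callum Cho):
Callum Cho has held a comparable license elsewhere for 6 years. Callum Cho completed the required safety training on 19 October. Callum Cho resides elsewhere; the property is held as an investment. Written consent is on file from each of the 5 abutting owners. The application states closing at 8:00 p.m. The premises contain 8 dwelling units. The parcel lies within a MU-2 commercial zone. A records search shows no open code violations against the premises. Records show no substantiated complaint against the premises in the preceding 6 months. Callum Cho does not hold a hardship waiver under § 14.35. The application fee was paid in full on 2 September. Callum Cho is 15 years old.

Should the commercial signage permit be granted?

No — denied.

(i) not (safety training) — fails.
(A) primary residence — not met.
(B) no complaint in 6 mo. — met.
(ii): F AND T → false.
(a) = F OR F = false.
(b) commercially zoned — holds.
(c) no code violations — met.
So (1) is not satisfied (F AND T AND T).
(A) hardship waiver — fails.
(B) all abutters consent — satisfied.
So (i) is not satisfied (F AND T).
(ii) closes by 9 p.m. — met.
(a) = F OR T = true.
(i) not (fee paid) — not satisfied.
(ii) prior license ≥ 7 yr — fails.
(iii) ≤ 3 units — not met.
(b) = F OR F OR F = false.
(2) = T AND F = false.
So Overall is not satisfied (F OR F).
Exception (age ≥ 25) — not satisfied.
Result: main false OR exception false → false.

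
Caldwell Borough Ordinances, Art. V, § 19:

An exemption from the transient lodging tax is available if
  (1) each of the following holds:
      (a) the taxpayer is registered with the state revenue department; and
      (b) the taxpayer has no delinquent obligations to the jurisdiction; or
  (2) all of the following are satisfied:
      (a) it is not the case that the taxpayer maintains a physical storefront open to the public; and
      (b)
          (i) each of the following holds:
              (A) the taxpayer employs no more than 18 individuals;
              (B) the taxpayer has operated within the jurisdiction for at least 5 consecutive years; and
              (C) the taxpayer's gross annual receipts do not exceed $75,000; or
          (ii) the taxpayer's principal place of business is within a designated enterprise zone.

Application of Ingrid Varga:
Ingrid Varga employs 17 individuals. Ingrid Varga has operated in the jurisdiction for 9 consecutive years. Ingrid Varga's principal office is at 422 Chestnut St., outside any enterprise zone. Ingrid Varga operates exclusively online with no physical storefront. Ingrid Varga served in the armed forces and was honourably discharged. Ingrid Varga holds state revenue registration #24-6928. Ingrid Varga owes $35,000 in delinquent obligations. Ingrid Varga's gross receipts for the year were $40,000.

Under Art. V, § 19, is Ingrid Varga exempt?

Yes — exempt.

(a) state-registered — holds.
(b) no delinquency — not satisfied.
(1): T AND F → false.
(a) not (has storefront) — satisfied.
(A) ≤ 18 employees — holds.
(B) ≥ 5 yrs in jurisdiction — holds.
(C) receipts ≤ $75,000 — satisfied.
(i): T AND T AND T → true.
(ii) in enterprise zone — fails.
(b) = T OR F = true.
(2) = T AND T = true.
Overall = F OR T = true.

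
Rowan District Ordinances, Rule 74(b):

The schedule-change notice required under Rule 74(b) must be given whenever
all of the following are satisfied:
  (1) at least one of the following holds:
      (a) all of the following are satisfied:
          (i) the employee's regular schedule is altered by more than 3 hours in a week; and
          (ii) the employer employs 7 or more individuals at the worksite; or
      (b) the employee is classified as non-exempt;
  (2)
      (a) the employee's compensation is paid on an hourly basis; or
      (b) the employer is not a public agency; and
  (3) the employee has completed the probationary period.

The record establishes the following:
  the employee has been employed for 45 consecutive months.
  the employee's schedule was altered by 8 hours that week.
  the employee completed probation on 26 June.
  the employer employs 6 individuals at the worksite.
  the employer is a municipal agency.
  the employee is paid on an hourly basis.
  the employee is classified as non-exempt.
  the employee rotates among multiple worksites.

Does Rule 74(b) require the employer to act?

(i) schedule shift > 3h — satisfied.
(ii) ≥ 7 at site — not met.
(a) = T AND F = false.
(b) non-exempt — satisfied.
(1): F OR T → true.
(a) hourly-paid — holds.
(b) not (public agency) — not met.
(2) = T OR F = true.
(3) past probation — met.
Overall: T AND T AND T → true.

Yes — required.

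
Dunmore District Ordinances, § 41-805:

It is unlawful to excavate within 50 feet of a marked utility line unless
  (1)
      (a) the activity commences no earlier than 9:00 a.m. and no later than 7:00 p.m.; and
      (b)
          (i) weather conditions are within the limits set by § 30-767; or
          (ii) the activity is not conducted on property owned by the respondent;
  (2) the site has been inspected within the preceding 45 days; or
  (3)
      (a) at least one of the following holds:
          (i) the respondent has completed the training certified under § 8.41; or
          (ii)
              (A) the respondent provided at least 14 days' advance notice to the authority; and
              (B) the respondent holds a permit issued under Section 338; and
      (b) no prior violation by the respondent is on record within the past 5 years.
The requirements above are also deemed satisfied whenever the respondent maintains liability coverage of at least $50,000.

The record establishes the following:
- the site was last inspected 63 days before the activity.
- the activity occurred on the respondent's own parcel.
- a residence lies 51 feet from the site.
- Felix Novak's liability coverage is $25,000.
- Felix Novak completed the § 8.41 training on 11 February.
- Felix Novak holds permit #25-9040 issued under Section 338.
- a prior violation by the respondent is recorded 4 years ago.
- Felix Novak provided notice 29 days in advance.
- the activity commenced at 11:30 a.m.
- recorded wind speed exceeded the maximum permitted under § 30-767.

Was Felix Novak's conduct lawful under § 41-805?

(a) start within hours — holds.
(i) weather ok — fails.
(ii) not (own property) — fails.
(b) = F OR F = false.
So (1) is not satisfied (T AND F).
(2) site inspected — not satisfied.
(i) training certified — satisfied.
(A) ≥14 days' notice — holds.
(B) holds permit — satisfied.
So (ii) is satisfied (T AND T).
So (a) is satisfied (T OR T).
(b) no prior violation — fails.
(3): T AND F → false.
Overall = F OR F OR F = false.
Exception (coverage ≥ $50,000) — not satisfied.
Result: main false OR exception false → false.

No — unlawful.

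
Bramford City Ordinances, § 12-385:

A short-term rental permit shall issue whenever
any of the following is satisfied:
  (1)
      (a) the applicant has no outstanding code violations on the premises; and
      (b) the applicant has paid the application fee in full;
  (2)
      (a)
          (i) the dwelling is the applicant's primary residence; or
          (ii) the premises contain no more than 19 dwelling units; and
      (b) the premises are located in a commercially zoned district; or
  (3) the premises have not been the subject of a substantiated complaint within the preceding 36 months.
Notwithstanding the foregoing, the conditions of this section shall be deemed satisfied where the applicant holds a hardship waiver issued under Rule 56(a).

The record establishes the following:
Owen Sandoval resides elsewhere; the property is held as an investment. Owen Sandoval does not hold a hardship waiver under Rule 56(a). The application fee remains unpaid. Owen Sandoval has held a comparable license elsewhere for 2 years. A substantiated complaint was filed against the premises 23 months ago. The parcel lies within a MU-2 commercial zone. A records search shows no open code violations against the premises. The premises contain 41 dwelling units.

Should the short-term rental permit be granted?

(a) no code violations — holds.
(b) fee paid — fails.
(1): T AND F → false.
(i) primary residence — fails.
(ii) ≤ 19 units — fails.
(a) = F OR F = false.
(b) commercially zoned — satisfied.
(2): F AND T → false.
(3) no complaint in 36 mo. — not satisfied.
Overall = F OR F OR F = false.
Exception (hardship waiver) — not satisfied.
Result: main false OR exception false → false.

No — denied.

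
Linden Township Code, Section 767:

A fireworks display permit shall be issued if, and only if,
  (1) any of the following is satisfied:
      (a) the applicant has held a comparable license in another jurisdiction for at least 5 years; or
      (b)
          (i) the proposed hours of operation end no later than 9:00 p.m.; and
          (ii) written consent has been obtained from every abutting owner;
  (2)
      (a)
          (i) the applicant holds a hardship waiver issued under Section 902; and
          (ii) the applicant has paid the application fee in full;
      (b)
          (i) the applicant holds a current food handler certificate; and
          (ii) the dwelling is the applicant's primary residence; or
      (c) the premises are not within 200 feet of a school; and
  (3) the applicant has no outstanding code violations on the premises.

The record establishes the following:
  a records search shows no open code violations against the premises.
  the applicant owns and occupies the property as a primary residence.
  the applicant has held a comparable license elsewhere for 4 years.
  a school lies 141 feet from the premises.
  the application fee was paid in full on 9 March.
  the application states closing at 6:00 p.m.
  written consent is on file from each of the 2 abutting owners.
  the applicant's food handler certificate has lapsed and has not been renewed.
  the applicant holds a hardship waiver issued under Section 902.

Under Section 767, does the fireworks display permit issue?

Yes — granted.

(a) prior license ≥ 5 yr — not met.
(i) closes by 9 p.m. — holds.
(ii) all abutters consent — met.
(b) = T AND T = true.
So (1) is satisfied (F OR T).
(i) hardship waiver — satisfied.
(ii) fee paid — holds.
(a): T AND T → true.
(i) food handler cert. — not met.
(ii) primary residence — satisfied.
(b) = F AND T = false.
(c) ≥200 ft from school — not met.
So (2) is satisfied (T OR F OR F).
(3) no code violations — satisfied.
So Overall is satisfied (T AND T AND T).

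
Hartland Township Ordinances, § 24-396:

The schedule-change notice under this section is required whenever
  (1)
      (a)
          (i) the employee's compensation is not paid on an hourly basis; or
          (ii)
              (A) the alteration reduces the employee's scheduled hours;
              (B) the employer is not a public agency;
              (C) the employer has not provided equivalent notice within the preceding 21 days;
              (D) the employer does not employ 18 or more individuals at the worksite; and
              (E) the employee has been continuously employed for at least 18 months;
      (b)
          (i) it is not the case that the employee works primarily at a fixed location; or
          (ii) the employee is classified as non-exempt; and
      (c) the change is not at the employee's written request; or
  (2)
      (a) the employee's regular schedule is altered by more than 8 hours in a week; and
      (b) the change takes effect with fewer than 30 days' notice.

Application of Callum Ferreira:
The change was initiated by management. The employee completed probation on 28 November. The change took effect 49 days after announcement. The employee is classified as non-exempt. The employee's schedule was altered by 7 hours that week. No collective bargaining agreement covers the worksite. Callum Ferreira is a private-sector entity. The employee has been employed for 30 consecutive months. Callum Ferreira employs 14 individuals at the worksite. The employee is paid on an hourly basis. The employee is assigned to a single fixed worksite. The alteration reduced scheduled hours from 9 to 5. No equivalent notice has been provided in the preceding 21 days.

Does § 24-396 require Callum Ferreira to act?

(i) not (hourly-paid) — not met.
(A) hours reduced — holds.
(B) not (public agency) — satisfied.
(C) no recent notice — holds.
(D) not (≥ 18 at site) — met.
(E) tenure ≥ 18 mo. — met.
(ii): T AND T AND T AND T AND T → true.
(a) = F OR T = true.
(i) not (fixed location) — fails.
(ii) non-exempt — met.
(b): F OR T → true.
(c) not employee-requested — satisfied.
(1) = T AND T AND T = true.
(a) schedule shift > 8h — not satisfied.
(b) < 30 days' notice — not met.
(2): F AND F → false.
So Overall is satisfied (T OR F).

Yes — required.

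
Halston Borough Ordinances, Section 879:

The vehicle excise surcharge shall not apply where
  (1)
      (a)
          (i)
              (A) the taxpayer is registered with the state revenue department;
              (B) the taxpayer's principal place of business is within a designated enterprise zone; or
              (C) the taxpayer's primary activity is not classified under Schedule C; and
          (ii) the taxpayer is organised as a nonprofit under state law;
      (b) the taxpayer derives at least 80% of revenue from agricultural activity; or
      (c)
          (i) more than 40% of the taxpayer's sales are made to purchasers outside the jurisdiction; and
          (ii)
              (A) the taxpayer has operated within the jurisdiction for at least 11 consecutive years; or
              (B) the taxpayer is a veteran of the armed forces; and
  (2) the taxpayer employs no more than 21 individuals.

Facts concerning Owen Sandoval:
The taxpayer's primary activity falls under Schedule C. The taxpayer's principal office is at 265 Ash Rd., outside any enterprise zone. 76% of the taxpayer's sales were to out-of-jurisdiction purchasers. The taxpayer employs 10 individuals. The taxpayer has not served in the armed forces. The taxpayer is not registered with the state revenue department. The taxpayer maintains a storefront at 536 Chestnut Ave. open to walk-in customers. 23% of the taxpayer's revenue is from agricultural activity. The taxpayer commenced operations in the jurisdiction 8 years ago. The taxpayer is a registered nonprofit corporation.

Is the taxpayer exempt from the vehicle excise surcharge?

(A) state-registered — fails.
(B) in enterprise zone — not met.
(C) not (Schedule C activity) — fails.
(i): F OR F OR F → false.
(ii) nonprofit — satisfied.
(a) = F AND T = false.
(b) ≥80% agricultural — not satisfied.
(i) >40% out-of-jur. sales — met.
(A) ≥ 11 yrs in jurisdiction — fails.
(B) veteran — not met.
So (ii) is not satisfied (F OR F).
(c) = T AND F = false.
(1): F OR F OR F → false.
(2) ≤ 21 employees — met.
So Overall is not satisfied (F AND T).

No — not exempt.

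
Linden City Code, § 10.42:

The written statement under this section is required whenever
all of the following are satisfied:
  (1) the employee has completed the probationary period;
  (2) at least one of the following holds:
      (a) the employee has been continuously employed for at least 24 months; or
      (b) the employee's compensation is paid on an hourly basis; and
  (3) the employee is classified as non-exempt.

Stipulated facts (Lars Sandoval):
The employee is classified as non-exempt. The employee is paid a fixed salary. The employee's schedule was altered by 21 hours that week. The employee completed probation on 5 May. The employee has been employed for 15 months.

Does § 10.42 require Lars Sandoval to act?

No — not required.

(1) past probation — met.
(a) tenure ≥ 24 mo. — fails.
(b) hourly-paid — not met.
(2) = F OR F = false.
(3) non-exempt — met.
So Overall is not satisfied (T AND F AND T).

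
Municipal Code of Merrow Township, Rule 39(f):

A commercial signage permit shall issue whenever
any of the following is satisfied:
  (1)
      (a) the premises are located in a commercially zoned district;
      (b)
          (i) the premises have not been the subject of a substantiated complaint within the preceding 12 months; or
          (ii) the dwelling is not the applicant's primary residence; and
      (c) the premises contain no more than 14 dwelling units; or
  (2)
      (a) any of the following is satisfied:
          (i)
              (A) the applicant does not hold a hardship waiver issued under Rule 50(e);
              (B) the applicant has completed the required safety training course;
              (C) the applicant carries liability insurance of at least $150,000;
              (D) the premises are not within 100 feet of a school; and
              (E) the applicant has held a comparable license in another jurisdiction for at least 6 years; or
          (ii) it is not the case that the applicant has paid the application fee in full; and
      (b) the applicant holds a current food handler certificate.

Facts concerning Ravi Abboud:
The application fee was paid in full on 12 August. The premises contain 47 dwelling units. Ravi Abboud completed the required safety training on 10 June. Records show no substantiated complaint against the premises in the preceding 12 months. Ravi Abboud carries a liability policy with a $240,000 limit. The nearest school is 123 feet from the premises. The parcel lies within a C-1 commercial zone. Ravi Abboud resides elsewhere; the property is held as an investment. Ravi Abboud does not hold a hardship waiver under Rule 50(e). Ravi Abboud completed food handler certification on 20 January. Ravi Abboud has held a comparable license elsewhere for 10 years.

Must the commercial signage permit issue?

(a) commercially zoned — met.
(i) no complaint in 12 mo. — holds.
(ii) not (primary residence) — met.
(b): T OR T → true.
(c) ≤ 14 units — fails.
So (1) is not satisfied (T AND T AND F).
(A) not (hardship waiver) — met.
(B) safety training — holds.
(C) insurance ≥ $150,000 — satisfied.
(D) ≥100 ft from school — satisfied.
(E) prior license ≥ 6 yr — holds.
So (i) is satisfied (T AND T AND T AND T AND T).
(ii) not (fee paid) — fails.
(a): T OR F → true.
(b) food handler cert. — met.
(2): T AND T → true.
Overall = F OR T = true.

Yes — granted.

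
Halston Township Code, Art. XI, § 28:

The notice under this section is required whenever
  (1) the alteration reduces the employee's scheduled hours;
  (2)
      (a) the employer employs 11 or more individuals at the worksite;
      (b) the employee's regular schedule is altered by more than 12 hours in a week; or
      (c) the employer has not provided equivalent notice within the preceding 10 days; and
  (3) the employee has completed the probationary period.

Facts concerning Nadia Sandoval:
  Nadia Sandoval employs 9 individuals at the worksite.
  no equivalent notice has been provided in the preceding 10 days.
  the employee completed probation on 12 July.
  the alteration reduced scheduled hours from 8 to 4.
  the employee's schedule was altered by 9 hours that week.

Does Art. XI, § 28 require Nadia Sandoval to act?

(1) hours reduced — met.
(a) ≥ 11 at site — not met.
(b) schedule shift > 12h — fails.
(c) no recent notice — satisfied.
(2): F OR F OR T → true.
(3) past probation — met.
Overall = T AND T AND T = true.

Yes — required.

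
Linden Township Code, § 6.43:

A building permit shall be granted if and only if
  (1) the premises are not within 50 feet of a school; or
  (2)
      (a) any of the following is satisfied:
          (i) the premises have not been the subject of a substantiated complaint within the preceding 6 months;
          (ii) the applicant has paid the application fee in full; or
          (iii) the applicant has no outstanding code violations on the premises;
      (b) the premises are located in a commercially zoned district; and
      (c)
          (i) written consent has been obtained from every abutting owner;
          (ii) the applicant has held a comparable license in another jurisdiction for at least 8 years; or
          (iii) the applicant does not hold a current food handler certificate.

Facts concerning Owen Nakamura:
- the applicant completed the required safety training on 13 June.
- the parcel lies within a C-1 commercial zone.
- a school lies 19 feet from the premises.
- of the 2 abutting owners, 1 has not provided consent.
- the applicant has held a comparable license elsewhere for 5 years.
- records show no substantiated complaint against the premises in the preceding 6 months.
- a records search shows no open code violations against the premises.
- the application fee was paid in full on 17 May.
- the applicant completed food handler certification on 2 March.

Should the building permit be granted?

No — denied.

(1) ≥50 ft from school — not satisfied.
(i) no complaint in 6 mo. — met.
(ii) fee paid — met.
(iii) no code violations — holds.
(a) = T OR T OR T = true.
(b) commercially zoned — met.
(i) all abutters consent — not met.
(ii) prior license ≥ 8 yr — not satisfied.
(iii) not (food handler cert.) — not met.
So (c) is not satisfied (F OR F OR F).
So (2) is not satisfied (T AND T AND F).
So Overall is not satisfied (F OR F).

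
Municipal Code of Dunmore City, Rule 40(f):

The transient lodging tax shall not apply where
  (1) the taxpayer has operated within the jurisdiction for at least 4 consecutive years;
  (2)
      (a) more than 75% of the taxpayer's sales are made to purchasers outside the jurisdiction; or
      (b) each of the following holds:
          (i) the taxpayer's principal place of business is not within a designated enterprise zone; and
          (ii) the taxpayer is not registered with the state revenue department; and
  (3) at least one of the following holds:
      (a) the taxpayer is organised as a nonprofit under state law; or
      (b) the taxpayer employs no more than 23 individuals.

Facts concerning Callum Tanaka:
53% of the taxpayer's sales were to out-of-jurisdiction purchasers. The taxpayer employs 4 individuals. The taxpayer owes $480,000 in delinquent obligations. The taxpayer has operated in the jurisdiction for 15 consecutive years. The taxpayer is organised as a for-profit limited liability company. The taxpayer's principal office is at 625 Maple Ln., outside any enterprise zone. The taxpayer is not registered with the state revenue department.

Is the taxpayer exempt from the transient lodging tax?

Yes — exempt.

(1) ≥ 4 yrs in jurisdiction — satisfied.
(a) >75% out-of-jur. sales — not met.
(i) not (in enterprise zone) — satisfied.
(ii) not (state-registered) — satisfied.
(b) = T AND T = true.
(2): F OR T → true.
(a) nonprofit — not satisfied.
(b) ≤ 23 employees — holds.
(3): F OR T → true.
Overall: T AND T AND T → true.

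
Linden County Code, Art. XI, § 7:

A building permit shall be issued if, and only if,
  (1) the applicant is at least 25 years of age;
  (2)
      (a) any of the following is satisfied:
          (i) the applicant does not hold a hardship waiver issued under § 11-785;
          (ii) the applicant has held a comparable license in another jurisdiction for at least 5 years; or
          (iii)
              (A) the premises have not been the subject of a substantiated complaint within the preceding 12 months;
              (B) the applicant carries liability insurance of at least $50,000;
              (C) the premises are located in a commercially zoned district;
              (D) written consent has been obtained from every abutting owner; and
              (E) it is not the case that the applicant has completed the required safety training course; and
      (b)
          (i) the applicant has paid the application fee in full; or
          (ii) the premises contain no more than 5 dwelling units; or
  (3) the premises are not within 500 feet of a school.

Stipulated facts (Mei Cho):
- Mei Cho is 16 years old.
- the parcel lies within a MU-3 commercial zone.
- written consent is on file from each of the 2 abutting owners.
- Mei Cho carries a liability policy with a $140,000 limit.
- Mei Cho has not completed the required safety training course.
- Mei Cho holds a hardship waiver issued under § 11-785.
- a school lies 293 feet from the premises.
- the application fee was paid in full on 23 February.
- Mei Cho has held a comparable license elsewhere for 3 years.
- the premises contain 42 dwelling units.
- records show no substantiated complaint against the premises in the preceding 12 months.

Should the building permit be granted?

(1) age ≥ 25 — not satisfied.
(i) not (hardship waiver) — fails.
(ii) prior license ≥ 5 yr — not satisfied.
(A) no complaint in 12 mo. — holds.
(B) insurance ≥ $50,000 — met.
(C) commercially zoned — met.
(D) all abutters consent — satisfied.
(E) not (safety training) — satisfied.
(iii): T AND T AND T AND T AND T → true.
(a) = F OR F OR T = true.
(i) fee paid — met.
(ii) ≤ 5 units — not met.
(b): T OR F → true.
(2) = T AND T = true.
(3) ≥500 ft from school — not satisfied.
So Overall is satisfied (F OR T OR F).

Yes — granted.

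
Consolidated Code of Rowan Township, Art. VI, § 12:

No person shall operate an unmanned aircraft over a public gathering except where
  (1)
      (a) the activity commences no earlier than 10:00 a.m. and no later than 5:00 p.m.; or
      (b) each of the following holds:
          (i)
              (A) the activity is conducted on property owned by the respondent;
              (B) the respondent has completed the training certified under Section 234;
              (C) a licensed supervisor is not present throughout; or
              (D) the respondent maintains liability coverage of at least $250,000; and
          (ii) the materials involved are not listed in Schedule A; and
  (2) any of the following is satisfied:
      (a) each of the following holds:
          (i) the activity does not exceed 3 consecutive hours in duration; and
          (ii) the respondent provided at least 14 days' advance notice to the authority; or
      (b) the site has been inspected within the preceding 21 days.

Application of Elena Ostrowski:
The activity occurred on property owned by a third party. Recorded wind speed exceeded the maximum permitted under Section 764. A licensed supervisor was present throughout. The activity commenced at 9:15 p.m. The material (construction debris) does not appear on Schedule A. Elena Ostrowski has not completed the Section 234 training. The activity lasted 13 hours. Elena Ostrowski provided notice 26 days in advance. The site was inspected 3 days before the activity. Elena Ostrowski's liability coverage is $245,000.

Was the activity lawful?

(a) start within hours — fails.
(A) own property — fails.
(B) training certified — fails.
(C) not (supervisor present) — not met.
(D) coverage ≥ $250,000 — not satisfied.
(i): F OR F OR F OR F → false.
(ii) not (Schedule A material) — holds.
(b): F AND T → false.
(1): F OR F → false.
(i) ≤ 3 hrs duration — not met.
(ii) ≥14 days' notice — met.
So (a) is not satisfied (F AND T).
(b) site inspected — satisfied.
So (2) is satisfied (F OR T).
So Overall is not satisfied (F AND T).

No — unlawful.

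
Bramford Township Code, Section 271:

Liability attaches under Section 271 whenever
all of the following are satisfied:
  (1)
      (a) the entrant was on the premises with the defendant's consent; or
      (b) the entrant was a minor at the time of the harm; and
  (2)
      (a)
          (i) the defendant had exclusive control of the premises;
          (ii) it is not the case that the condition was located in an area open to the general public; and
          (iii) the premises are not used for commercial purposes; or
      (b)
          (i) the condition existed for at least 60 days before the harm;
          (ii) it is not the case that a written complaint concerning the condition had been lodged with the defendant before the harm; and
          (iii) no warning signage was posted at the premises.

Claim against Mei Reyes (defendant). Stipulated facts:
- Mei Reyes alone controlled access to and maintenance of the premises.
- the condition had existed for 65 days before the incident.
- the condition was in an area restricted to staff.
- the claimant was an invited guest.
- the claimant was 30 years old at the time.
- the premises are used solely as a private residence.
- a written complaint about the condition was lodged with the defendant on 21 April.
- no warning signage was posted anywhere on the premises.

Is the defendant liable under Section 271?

(a) consent to enter — satisfied.
(b) entrant a minor — not met.
So (1) is satisfied (T OR F).
(i) exclusive control — satisfied.
(ii) not (public area) — met.
(iii) not (commercial use) — satisfied.
So (a) is satisfied (T AND T AND T).
(i) condition ≥60 days old — satisfied.
(ii) not (complaint lodged) — not satisfied.
(iii) no signage posted — met.
(b): T AND F AND T → false.
(2): T OR F → true.
Overall: T AND T → true.

Yes — liable.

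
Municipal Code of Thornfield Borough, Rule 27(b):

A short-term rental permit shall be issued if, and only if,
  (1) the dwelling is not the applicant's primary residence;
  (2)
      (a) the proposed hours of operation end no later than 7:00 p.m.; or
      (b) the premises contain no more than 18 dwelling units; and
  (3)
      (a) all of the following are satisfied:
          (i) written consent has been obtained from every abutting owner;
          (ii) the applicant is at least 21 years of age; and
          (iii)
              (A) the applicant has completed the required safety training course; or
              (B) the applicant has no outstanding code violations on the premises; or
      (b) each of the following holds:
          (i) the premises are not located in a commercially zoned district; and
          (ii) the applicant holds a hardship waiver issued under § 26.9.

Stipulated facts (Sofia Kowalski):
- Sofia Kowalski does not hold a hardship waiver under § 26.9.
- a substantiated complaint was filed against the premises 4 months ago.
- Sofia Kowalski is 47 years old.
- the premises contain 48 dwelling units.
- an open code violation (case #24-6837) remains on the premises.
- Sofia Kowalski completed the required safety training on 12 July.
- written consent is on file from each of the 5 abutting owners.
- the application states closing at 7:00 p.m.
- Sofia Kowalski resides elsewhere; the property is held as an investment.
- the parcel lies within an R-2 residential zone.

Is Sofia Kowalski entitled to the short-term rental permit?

Yes — granted.

(1) not (primary residence) — met.
(a) closes by 7 p.m. — met.
(b) ≤ 18 units — not satisfied.
(2): T OR F → true.
(i) all abutters consent — met.
(ii) age ≥ 21 — satisfied.
(A) safety training — met.
(B) no code violations — not met.
(iii) = T OR F = true.
(a) = T AND T AND T = true.
(i) not (commercially zoned) — satisfied.
(ii) hardship waiver — not satisfied.
(b): T AND F → false.
So (3) is satisfied (T OR F).
Overall = T AND T AND T = true.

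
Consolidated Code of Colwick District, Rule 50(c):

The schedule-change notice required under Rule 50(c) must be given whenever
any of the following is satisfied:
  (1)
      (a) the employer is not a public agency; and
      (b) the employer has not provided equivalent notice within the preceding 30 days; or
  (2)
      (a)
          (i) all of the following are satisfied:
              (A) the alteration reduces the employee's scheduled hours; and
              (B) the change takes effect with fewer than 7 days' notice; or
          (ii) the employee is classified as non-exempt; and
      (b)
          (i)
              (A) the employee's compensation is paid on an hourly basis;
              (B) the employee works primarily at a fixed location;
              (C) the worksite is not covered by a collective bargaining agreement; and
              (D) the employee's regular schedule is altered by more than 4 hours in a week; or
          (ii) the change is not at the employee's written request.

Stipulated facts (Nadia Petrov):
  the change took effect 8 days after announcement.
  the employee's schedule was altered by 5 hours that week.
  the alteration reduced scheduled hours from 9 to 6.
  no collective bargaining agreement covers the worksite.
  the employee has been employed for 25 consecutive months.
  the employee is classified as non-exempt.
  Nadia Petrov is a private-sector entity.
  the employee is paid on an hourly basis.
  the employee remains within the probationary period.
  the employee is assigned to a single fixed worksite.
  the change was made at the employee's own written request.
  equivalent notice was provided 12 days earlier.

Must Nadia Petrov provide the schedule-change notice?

Yes — required.

(a) not (public agency) — met.
(b) no recent notice — fails.
(1) = T AND F = false.
(A) hours reduced — met.
(B) < 7 days' notice — not met.
(i): T AND F → false.
(ii) non-exempt — satisfied.
(a) = F OR T = true.
(A) hourly-paid — met.
(B) fixed location — satisfied.
(C) no CBA — met.
(D) schedule shift > 4h — satisfied.
(i) = T AND T AND T AND T = true.
(ii) not employee-requested — not satisfied.
So (b) is satisfied (T OR F).
So (2) is satisfied (T AND T).
Overall = F OR T = true.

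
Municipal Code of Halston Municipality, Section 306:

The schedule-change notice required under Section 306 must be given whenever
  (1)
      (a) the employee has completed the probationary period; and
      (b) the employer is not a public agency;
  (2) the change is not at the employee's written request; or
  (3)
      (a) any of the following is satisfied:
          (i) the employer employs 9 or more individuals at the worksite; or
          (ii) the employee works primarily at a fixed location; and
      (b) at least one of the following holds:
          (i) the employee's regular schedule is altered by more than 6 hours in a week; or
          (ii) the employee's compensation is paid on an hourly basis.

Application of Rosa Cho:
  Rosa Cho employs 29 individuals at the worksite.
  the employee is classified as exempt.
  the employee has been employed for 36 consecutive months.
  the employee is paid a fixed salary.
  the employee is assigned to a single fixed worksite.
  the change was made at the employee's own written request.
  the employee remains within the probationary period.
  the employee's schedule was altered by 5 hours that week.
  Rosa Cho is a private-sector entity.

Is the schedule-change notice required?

No — not required.

(a) past probation — not satisfied.
(b) not (public agency) — holds.
So (1) is not satisfied (F AND T).
(2) not employee-requested — not satisfied.
(i) ≥ 9 at site — satisfied.
(ii) fixed location — satisfied.
(a): T OR T → true.
(i) schedule shift > 6h — fails.
(ii) hourly-paid — fails.
(b): F OR F → false.
(3): T AND F → false.
Overall: F OR F OR F → false.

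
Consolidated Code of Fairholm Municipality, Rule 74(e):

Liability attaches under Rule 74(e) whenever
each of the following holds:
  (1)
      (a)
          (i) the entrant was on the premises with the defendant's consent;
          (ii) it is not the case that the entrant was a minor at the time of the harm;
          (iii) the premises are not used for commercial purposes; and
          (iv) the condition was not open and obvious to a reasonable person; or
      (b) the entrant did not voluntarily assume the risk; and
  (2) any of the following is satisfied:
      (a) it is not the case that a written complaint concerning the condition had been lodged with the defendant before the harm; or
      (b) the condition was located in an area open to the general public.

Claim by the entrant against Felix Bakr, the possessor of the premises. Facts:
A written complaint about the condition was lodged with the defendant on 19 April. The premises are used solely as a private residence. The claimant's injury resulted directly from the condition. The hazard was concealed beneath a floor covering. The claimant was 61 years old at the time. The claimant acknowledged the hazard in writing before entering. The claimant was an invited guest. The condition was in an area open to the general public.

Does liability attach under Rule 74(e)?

Yes — liable.

(i) consent to enter — holds.
(ii) not (entrant a minor) — satisfied.
(iii) not (commercial use) — holds.
(iv) not open/obvious — met.
(a): T AND T AND T AND T → true.
(b) no assumed risk — not satisfied.
So (1) is satisfied (T OR F).
(a) not (complaint lodged) — fails.
(b) public area — holds.
(2): F OR T → true.
Overall = T AND T = true.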